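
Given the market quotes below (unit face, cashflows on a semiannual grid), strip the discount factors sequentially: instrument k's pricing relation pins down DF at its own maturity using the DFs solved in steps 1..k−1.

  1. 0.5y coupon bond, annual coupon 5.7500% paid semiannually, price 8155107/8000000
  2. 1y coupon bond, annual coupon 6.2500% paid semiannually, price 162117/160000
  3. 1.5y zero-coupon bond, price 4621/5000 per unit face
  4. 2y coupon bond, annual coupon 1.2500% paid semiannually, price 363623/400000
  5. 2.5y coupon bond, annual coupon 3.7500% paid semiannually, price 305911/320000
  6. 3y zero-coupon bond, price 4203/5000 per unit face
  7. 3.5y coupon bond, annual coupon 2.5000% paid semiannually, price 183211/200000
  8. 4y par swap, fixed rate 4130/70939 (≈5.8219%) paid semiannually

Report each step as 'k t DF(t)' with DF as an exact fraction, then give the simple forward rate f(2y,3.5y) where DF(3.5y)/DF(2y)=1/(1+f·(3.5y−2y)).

step 1 [0.5y] bond c/2=23/800: DF=(8155107/8000000 − 23/800·(0))/(1+23/800) = 9909/10000 ≈ 0.990900
step 2 [1y] bond c/2=1/32: DF=(162117/160000 − 1/32·(0.990900))/(1+1/32) = 381/400 ≈ 0.952500
step 3 [1.5y] zero: DF = P = 4621/5000 ≈ 0.924200
step 4 [2y] bond c/2=1/160: DF=(363623/400000 − 1/160·(0.990900+0.952500+0.924200))/(1+1/160) = 1107/1250 ≈ 0.885600
step 5 [2.5y] bond c/2=3/160: DF=(305911/320000 − 3/160·(0.990900+0.952500+0.924200+0.885600))/(1+3/160) = 8693/10000 ≈ 0.869300
step 6 [3y] zero: DF = P = 4203/5000 ≈ 0.840600
step 7 [3.5y] bond c/2=1/80: DF=(183211/200000 − 1/80·(0.990900+0.952500+0.924200+0.885600+0.869300+0.840600))/(1+1/80) = 8373/10000 ≈ 0.837300
step 8 [4y] swap r/2=2065/70939: DF=(1 − 2065/70939·(0.990900+0.952500+0.924200+0.885600+0.869300+0.840600+0.837300))/(1+2065/70939) = 1587/2000 ≈ 0.793500

1 1/2 9909/10000
2 1 381/400
3 3/2 4621/5000
4 2 1107/1250
5 5/2 8693/10000
6 3 4203/5000
7 7/2 8373/10000
8 4 1587/2000
f(2y,3.5y) = ((1107/1250)/(8373/10000) − 1)/(3/2) = 322/8373 ≈ 3.8457%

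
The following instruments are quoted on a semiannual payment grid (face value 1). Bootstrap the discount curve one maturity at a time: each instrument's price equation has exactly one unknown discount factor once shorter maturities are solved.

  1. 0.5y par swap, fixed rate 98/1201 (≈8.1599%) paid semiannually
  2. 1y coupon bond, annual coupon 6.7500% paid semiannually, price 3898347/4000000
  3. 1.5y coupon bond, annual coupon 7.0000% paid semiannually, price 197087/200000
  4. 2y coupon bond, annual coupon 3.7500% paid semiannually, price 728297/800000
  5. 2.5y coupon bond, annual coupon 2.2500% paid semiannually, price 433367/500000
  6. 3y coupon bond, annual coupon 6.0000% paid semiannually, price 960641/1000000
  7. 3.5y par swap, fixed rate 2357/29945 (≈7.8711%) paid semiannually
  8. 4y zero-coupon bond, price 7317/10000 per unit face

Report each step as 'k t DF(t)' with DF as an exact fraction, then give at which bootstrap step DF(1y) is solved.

step 1 [0.5y] swap r/2=49/1201: DF=(1 − 49/1201·(0))/(1+49/1201) = 1201/1250 ≈ 0.960800
step 2 [1y] bond c/2=27/800: DF=(3898347/4000000 − 27/800·(0.960800))/(1+27/800) = 4557/5000 ≈ 0.911400
step 3 [1.5y] bond c/2=7/200: DF=(197087/200000 − 7/200·(0.960800+0.911400))/(1+7/200) = 1111/1250 ≈ 0.888800
step 4 [2y] bond c/2=3/160: DF=(728297/800000 − 3/160·(0.960800+0.911400+0.888800))/(1+3/160) = 2107/2500 ≈ 0.842800
step 5 [2.5y] bond c/2=9/800: DF=(433367/500000 − 9/800·(0.960800+0.911400+0.888800+0.842800))/(1+9/800) = 817/1000 ≈ 0.817000
step 6 [3y] bond c/2=3/100: DF=(960641/1000000 − 3/100·(0.960800+0.911400+0.888800+0.842800+0.817000))/(1+3/100) = 8039/10000 ≈ 0.803900
step 7 [3.5y] swap r/2=2357/59890: DF=(1 − 2357/59890·(0.960800+0.911400+0.888800+0.842800+0.817000+0.803900))/(1+2357/59890) = 7643/10000 ≈ 0.764300
step 8 [4y] zero: DF = P = 7317/10000 ≈ 0.731700

1 1/2 1201/1250
2 1 4557/5000
3 3/2 1111/1250
4 2 2107/2500
5 5/2 817/1000
6 3 8039/10000
7 7/2 7643/10000
8 4 7317/10000
DF(1y) is solved at step 2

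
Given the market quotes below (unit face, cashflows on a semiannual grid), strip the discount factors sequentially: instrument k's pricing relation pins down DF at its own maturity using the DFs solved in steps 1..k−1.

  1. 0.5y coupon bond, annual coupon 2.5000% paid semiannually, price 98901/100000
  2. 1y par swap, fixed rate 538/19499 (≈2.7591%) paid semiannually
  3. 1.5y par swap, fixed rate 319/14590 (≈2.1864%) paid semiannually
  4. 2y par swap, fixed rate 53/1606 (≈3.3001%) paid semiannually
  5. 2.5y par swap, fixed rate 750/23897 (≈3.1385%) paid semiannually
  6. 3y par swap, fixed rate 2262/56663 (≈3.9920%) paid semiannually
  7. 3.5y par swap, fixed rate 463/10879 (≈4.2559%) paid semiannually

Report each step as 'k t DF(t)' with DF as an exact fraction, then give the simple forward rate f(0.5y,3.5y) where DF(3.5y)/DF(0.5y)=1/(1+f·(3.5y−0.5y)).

1 1/2 1221/1250
2 1 9731/10000
3 3/2 9681/10000
4 2 2341/2500
5 5/2 37/40
6 3 8869/10000
7 7/2 8611/10000
f(0.5y,3.5y) = ((1221/1250)/(8611/10000) − 1)/(3) = 1157/25833 ≈ 4.4788%

step 1 [0.5y] bond c/2=1/80: DF=(98901/100000 − 1/80·(0))/(1+1/80) = 1221/1250 ≈ 0.976800
step 2 [1y] swap r/2=269/19499: DF=(1 − 269/19499·(0.976800))/(1+269/19499) = 9731/10000 ≈ 0.973100
step 3 [1.5y] swap r/2=319/29180: DF=(1 − 319/29180·(0.976800+0.973100))/(1+319/29180) = 9681/10000 ≈ 0.968100
step 4 [2y] swap r/2=53/3212: DF=(1 − 53/3212·(0.976800+0.973100+0.968100))/(1+53/3212) = 2341/2500 ≈ 0.936400
step 5 [2.5y] swap r/2=375/23897: DF=(1 − 375/23897·(0.976800+0.973100+0.968100+0.936400))/(1+375/23897) = 37/40 ≈ 0.925000
step 6 [3y] swap r/2=1131/56663: DF=(1 − 1131/56663·(0.976800+0.973100+0.968100+0.936400+0.925000))/(1+1131/56663) = 8869/10000 ≈ 0.886900
step 7 [3.5y] swap r/2=463/21758: DF=(1 − 463/21758·(0.976800+0.973100+0.968100+0.936400+0.925000+0.886900))/(1+463/21758) = 8611/10000 ≈ 0.861100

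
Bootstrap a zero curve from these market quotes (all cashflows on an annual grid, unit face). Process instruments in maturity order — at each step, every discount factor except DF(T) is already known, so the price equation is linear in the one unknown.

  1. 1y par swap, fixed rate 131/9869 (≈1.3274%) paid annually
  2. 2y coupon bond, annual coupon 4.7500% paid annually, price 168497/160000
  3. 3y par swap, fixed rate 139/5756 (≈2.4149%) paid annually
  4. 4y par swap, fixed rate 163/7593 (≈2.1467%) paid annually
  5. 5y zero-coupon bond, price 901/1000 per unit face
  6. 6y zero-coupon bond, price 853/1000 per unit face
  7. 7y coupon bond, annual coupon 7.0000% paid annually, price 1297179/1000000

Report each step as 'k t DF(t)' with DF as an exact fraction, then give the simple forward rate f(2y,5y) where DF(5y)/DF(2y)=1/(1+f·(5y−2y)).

step 1 [1y] swap r/1=131/9869: DF=(1 − 131/9869·(0))/(1+131/9869) = 9869/10000 ≈ 0.986900
step 2 [2y] bond c/1=19/400: DF=(168497/160000 − 19/400·(0.986900))/(1+19/400) = 4803/5000 ≈ 0.960600
step 3 [3y] swap r/1=139/5756: DF=(1 − 139/5756·(0.986900+0.960600))/(1+139/5756) = 1861/2000 ≈ 0.930500
step 4 [4y] swap r/1=163/7593: DF=(1 − 163/7593·(0.986900+0.960600+0.930500))/(1+163/7593) = 1837/2000 ≈ 0.918500
step 5 [5y] zero: DF = P = 901/1000 ≈ 0.901000
step 6 [6y] zero: DF = P = 853/1000 ≈ 0.853000
step 7 [7y] bond c/1=7/100: DF=(1297179/1000000 − 7/100·(0.986900+0.960600+0.930500+0.918500+0.901000+0.853000))/(1+7/100) = 2123/2500 ≈ 0.849200

1 1 9869/10000
2 2 4803/5000
3 3 1861/2000
4 4 1837/2000
5 5 901/1000
6 6 853/1000
7 7 2123/2500
f(2y,5y) = ((4803/5000)/(901/1000) − 1)/(3) = 298/13515 ≈ 2.2050%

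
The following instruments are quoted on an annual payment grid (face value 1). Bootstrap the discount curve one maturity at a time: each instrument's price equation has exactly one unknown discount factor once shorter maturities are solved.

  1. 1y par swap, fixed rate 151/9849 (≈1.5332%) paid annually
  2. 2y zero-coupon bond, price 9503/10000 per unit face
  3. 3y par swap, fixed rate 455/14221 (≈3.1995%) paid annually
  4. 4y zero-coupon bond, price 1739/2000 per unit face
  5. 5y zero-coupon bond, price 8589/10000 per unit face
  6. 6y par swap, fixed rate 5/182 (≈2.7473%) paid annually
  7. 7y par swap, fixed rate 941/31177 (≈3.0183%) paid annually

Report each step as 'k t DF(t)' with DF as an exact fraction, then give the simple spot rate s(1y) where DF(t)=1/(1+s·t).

1 1 9849/10000
2 2 9503/10000
3 3 909/1000
4 4 1739/2000
5 5 8589/10000
6 6 851/1000
7 7 4059/5000
s(1y) = (1/(9849/10000) − 1)/(1) = 151/9849 ≈ 1.5332%

step 1 [1y] swap r/1=151/9849: DF=(1 − 151/9849·(0))/(1+151/9849) = 9849/10000 ≈ 0.984900
step 2 [2y] zero: DF = P = 9503/10000 ≈ 0.950300
step 3 [3y] swap r/1=455/14221: DF=(1 − 455/14221·(0.984900+0.950300))/(1+455/14221) = 909/1000 ≈ 0.909000
step 4 [4y] zero: DF = P = 1739/2000 ≈ 0.869500
step 5 [5y] zero: DF = P = 8589/10000 ≈ 0.858900
step 6 [6y] swap r/1=5/182: DF=(1 − 5/182·(0.984900+0.950300+0.909000+0.869500+0.858900))/(1+5/182) = 851/1000 ≈ 0.851000
step 7 [7y] swap r/1=941/31177: DF=(1 − 941/31177·(0.984900+0.950300+0.909000+0.869500+0.858900+0.851000))/(1+941/31177) = 4059/5000 ≈ 0.811800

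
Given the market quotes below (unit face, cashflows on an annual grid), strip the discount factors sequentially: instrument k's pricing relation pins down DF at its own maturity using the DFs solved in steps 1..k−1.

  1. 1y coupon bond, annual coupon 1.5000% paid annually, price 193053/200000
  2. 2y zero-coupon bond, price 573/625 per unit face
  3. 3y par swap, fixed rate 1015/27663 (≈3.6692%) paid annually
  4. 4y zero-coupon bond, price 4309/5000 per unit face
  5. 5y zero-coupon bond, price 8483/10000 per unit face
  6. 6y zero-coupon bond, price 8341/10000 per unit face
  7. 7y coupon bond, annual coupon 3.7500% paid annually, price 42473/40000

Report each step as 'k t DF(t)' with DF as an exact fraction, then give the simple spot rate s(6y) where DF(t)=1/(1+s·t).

step 1 [1y] bond c/1=3/200: DF=(193053/200000 − 3/200·(0))/(1+3/200) = 951/1000 ≈ 0.951000
step 2 [2y] zero: DF = P = 573/625 ≈ 0.916800
step 3 [3y] swap r/1=1015/27663: DF=(1 − 1015/27663·(0.951000+0.916800))/(1+1015/27663) = 1797/2000 ≈ 0.898500
step 4 [4y] zero: DF = P = 4309/5000 ≈ 0.861800
step 5 [5y] zero: DF = P = 8483/10000 ≈ 0.848300
step 6 [6y] zero: DF = P = 8341/10000 ≈ 0.834100
step 7 [7y] bond c/1=3/80: DF=(42473/40000 − 3/80·(0.951000+0.916800+0.898500+0.861800+0.848300+0.834100))/(1+3/80) = 1663/2000 ≈ 0.831500

1 1 951/1000
2 2 573/625
3 3 1797/2000
4 4 4309/5000
5 5 8483/10000
6 6 8341/10000
7 7 1663/2000
s(6y) = (1/(8341/10000) − 1)/(6) = 553/16682 ≈ 3.3150%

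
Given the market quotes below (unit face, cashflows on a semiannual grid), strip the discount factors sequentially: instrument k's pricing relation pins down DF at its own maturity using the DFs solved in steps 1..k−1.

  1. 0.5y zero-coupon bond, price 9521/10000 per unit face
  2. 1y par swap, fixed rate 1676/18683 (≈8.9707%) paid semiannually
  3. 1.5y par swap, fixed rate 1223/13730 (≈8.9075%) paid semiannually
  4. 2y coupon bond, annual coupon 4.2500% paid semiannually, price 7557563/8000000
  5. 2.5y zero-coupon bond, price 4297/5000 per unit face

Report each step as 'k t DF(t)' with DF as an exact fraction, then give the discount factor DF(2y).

1 1/2 9521/10000
2 1 4581/5000
3 3/2 8777/10000
4 2 8679/10000
5 5/2 4297/5000
DF(2y) = 8679/10000 ≈ 0.867900

step 1 [0.5y] zero: DF = P = 9521/10000 ≈ 0.952100
step 2 [1y] swap r/2=838/18683: DF=(1 − 838/18683·(0.952100))/(1+838/18683) = 4581/5000 ≈ 0.916200
step 3 [1.5y] swap r/2=1223/27460: DF=(1 − 1223/27460·(0.952100+0.916200))/(1+1223/27460) = 8777/10000 ≈ 0.877700
step 4 [2y] bond c/2=17/800: DF=(7557563/8000000 − 17/800·(0.952100+0.916200+0.877700))/(1+17/800) = 8679/10000 ≈ 0.867900
step 5 [2.5y] zero: DF = P = 4297/5000 ≈ 0.859400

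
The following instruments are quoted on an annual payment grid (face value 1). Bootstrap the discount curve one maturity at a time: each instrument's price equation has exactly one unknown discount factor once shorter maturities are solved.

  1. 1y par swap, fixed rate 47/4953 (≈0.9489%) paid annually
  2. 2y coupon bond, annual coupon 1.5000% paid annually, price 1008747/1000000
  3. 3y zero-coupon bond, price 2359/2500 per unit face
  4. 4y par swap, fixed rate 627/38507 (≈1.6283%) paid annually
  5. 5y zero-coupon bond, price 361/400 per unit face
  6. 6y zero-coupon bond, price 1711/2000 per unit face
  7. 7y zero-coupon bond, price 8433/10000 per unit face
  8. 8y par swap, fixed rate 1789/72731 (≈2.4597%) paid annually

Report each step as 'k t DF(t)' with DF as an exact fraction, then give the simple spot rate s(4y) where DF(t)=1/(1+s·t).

1 1 4953/5000
2 2 612/625
3 3 2359/2500
4 4 9373/10000
5 5 361/400
6 6 1711/2000
7 7 8433/10000
8 8 8211/10000
s(4y) = (1/(9373/10000) − 1)/(4) = 627/37492 ≈ 1.6724%

step 1 [1y] swap r/1=47/4953: DF=(1 − 47/4953·(0))/(1+47/4953) = 4953/5000 ≈ 0.990600
step 2 [2y] bond c/1=3/200: DF=(1008747/1000000 − 3/200·(0.990600))/(1+3/200) = 612/625 ≈ 0.979200
step 3 [3y] zero: DF = P = 2359/2500 ≈ 0.943600
step 4 [4y] swap r/1=627/38507: DF=(1 − 627/38507·(0.990600+0.979200+0.943600))/(1+627/38507) = 9373/10000 ≈ 0.937300
step 5 [5y] zero: DF = P = 361/400 ≈ 0.902500
step 6 [6y] zero: DF = P = 1711/2000 ≈ 0.855500
step 7 [7y] zero: DF = P = 8433/10000 ≈ 0.843300
step 8 [8y] swap r/1=1789/72731: DF=(1 − 1789/72731·(0.990600+0.979200+0.943600+0.937300+0.902500+0.855500+0.843300))/(1+1789/72731) = 8211/10000 ≈ 0.821100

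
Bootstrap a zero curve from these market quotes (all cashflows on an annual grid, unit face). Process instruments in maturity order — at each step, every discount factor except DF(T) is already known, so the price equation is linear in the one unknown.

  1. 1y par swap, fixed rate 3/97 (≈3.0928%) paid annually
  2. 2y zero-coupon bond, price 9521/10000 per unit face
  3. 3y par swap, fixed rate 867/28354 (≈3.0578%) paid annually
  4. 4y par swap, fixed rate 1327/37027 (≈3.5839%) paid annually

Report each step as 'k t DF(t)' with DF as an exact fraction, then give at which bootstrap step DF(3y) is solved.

step 1 [1y] swap r/1=3/97: DF=(1 − 3/97·(0))/(1+3/97) = 97/100 ≈ 0.970000
step 2 [2y] zero: DF = P = 9521/10000 ≈ 0.952100
step 3 [3y] swap r/1=867/28354: DF=(1 − 867/28354·(0.970000+0.952100))/(1+867/28354) = 9133/10000 ≈ 0.913300
step 4 [4y] swap r/1=1327/37027: DF=(1 − 1327/37027·(0.970000+0.952100+0.913300))/(1+1327/37027) = 8673/10000 ≈ 0.867300

1 1 97/100
2 2 9521/10000
3 3 9133/10000
4 4 8673/10000
DF(3y) is solved at step 3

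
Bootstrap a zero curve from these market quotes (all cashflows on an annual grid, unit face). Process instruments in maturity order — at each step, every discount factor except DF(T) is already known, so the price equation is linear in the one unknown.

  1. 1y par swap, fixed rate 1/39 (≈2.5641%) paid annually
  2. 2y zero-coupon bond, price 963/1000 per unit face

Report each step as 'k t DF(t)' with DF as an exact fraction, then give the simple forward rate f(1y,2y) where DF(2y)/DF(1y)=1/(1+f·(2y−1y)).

1 1 39/40
2 2 963/1000
f(1y,2y) = ((39/40)/(963/1000) − 1)/(1) = 4/321 ≈ 1.2461%

step 1 [1y] swap r/1=1/39: DF=(1 − 1/39·(0))/(1+1/39) = 39/40 ≈ 0.975000
step 2 [2y] zero: DF = P = 963/1000 ≈ 0.963000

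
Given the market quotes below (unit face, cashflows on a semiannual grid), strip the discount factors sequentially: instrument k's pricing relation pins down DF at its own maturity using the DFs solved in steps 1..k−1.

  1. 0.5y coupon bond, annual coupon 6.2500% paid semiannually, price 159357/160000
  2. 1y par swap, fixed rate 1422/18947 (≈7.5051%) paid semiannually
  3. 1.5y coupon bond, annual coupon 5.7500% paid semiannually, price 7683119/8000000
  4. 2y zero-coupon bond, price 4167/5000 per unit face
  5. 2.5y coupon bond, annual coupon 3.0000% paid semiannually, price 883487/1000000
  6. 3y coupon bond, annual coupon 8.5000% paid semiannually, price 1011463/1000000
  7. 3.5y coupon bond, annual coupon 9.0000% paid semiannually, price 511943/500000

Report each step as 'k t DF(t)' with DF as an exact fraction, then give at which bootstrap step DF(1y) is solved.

1 1/2 4829/5000
2 1 9289/10000
3 3/2 4403/5000
4 2 4167/5000
5 5/2 8171/10000
6 3 3949/5000
7 7/2 472/625
DF(1y) is solved at step 2

step 1 [0.5y] bond c/2=1/32: DF=(159357/160000 − 1/32·(0))/(1+1/32) = 4829/5000 ≈ 0.965800
step 2 [1y] swap r/2=711/18947: DF=(1 − 711/18947·(0.965800))/(1+711/18947) = 9289/10000 ≈ 0.928900
step 3 [1.5y] bond c/2=23/800: DF=(7683119/8000000 − 23/800·(0.965800+0.928900))/(1+23/800) = 4403/5000 ≈ 0.880600
step 4 [2y] zero: DF = P = 4167/5000 ≈ 0.833400
step 5 [2.5y] bond c/2=3/200: DF=(883487/1000000 − 3/200·(0.965800+0.928900+0.880600+0.833400))/(1+3/200) = 8171/10000 ≈ 0.817100
step 6 [3y] bond c/2=17/400: DF=(1011463/1000000 − 17/400·(0.965800+0.928900+0.880600+0.833400+0.817100))/(1+17/400) = 3949/5000 ≈ 0.789800
step 7 [3.5y] bond c/2=9/200: DF=(511943/500000 − 9/200·(0.965800+0.928900+0.880600+0.833400+0.817100+0.789800))/(1+9/200) = 472/625 ≈ 0.755200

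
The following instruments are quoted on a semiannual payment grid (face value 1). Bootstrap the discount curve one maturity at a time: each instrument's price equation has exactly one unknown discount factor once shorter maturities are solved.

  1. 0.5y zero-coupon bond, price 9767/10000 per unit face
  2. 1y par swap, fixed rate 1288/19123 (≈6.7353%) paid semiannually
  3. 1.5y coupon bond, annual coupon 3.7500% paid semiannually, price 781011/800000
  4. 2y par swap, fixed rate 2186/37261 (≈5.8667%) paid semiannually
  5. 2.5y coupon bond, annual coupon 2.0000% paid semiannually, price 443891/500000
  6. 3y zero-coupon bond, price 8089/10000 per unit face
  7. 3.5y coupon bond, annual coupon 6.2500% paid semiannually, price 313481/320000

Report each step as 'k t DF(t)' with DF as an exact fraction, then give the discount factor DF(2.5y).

1 1/2 9767/10000
2 1 2339/2500
3 3/2 9231/10000
4 2 8907/10000
5 5/2 8421/10000
6 3 8089/10000
7 7/2 787/1000
DF(2.5y) = 8421/10000 ≈ 0.842100

step 1 [0.5y] zero: DF = P = 9767/10000 ≈ 0.976700
step 2 [1y] swap r/2=644/19123: DF=(1 − 644/19123·(0.976700))/(1+644/19123) = 2339/2500 ≈ 0.935600
step 3 [1.5y] bond c/2=3/160: DF=(781011/800000 − 3/160·(0.976700+0.935600))/(1+3/160) = 9231/10000 ≈ 0.923100
step 4 [2y] swap r/2=1093/37261: DF=(1 − 1093/37261·(0.976700+0.935600+0.923100))/(1+1093/37261) = 8907/10000 ≈ 0.890700
step 5 [2.5y] bond c/2=1/100: DF=(443891/500000 − 1/100·(0.976700+0.935600+0.923100+0.890700))/(1+1/100) = 8421/10000 ≈ 0.842100
step 6 [3y] zero: DF = P = 8089/10000 ≈ 0.808900
step 7 [3.5y] bond c/2=1/32: DF=(313481/320000 − 1/32·(0.976700+0.935600+0.923100+0.890700+0.842100+0.808900))/(1+1/32) = 787/1000 ≈ 0.787000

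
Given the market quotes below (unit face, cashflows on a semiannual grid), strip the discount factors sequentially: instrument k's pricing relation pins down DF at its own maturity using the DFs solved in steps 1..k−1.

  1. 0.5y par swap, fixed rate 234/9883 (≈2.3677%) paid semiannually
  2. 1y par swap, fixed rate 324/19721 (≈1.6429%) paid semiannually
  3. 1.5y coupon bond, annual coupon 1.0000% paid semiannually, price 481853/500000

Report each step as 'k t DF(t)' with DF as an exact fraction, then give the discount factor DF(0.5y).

step 1 [0.5y] swap r/2=117/9883: DF=(1 − 117/9883·(0))/(1+117/9883) = 9883/10000 ≈ 0.988300
step 2 [1y] swap r/2=162/19721: DF=(1 − 162/19721·(0.988300))/(1+162/19721) = 4919/5000 ≈ 0.983800
step 3 [1.5y] bond c/2=1/200: DF=(481853/500000 − 1/200·(0.988300+0.983800))/(1+1/200) = 9491/10000 ≈ 0.949100

1 1/2 9883/10000
2 1 4919/5000
3 3/2 9491/10000
DF(0.5y) = 9883/10000 ≈ 0.988300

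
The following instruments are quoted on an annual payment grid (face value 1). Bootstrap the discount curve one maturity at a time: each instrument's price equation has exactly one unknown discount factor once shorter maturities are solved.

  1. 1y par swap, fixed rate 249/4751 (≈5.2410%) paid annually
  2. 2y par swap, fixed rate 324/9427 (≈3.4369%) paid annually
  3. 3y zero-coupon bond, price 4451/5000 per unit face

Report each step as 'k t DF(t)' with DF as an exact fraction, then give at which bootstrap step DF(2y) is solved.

step 1 [1y] swap r/1=249/4751: DF=(1 − 249/4751·(0))/(1+249/4751) = 4751/5000 ≈ 0.950200
step 2 [2y] swap r/1=324/9427: DF=(1 − 324/9427·(0.950200))/(1+324/9427) = 1169/1250 ≈ 0.935200
step 3 [3y] zero: DF = P = 4451/5000 ≈ 0.890200

1 1 4751/5000
2 2 1169/1250
3 3 4451/5000
DF(2y) is solved at step 2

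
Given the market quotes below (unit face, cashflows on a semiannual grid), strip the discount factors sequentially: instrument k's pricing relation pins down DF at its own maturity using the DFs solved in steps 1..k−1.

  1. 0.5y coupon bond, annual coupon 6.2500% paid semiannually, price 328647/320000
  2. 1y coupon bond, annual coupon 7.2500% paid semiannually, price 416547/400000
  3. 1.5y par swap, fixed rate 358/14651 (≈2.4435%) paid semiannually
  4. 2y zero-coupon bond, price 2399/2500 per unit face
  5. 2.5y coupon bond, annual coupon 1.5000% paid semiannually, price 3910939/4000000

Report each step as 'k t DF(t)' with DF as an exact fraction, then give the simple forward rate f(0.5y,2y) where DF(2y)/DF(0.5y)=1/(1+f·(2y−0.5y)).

1 1/2 9959/10000
2 1 9701/10000
3 3/2 4821/5000
4 2 2399/2500
5 5/2 1883/2000
f(0.5y,2y) = ((9959/10000)/(2399/2500) − 1)/(3/2) = 121/4798 ≈ 2.5219%

step 1 [0.5y] bond c/2=1/32: DF=(328647/320000 − 1/32·(0))/(1+1/32) = 9959/10000 ≈ 0.995900
step 2 [1y] bond c/2=29/800: DF=(416547/400000 − 29/800·(0.995900))/(1+29/800) = 9701/10000 ≈ 0.970100
step 3 [1.5y] swap r/2=179/14651: DF=(1 − 179/14651·(0.995900+0.970100))/(1+179/14651) = 4821/5000 ≈ 0.964200
step 4 [2y] zero: DF = P = 2399/2500 ≈ 0.959600
step 5 [2.5y] bond c/2=3/400: DF=(3910939/4000000 − 3/400·(0.995900+0.970100+0.964200+0.959600))/(1+3/400) = 1883/2000 ≈ 0.941500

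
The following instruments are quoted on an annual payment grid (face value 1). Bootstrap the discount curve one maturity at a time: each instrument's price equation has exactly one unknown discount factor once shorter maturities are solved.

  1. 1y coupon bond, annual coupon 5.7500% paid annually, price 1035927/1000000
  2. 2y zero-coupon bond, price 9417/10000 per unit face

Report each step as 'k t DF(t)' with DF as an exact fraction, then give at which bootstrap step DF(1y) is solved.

step 1 [1y] bond c/1=23/400: DF=(1035927/1000000 − 23/400·(0))/(1+23/400) = 2449/2500 ≈ 0.979600
step 2 [2y] zero: DF = P = 9417/10000 ≈ 0.941700

1 1 2449/2500
2 2 9417/10000
DF(1y) is solved at step 1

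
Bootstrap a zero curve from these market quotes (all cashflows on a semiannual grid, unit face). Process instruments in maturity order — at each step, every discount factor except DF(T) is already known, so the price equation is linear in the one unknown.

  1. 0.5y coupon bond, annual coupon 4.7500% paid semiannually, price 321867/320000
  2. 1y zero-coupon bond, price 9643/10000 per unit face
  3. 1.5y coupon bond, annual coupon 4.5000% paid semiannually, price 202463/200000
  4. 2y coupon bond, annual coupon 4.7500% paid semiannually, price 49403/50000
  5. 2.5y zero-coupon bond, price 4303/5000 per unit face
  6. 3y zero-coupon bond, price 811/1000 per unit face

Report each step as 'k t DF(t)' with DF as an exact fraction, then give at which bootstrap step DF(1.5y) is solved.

1 1/2 393/400
2 1 9643/10000
3 3/2 592/625
4 2 449/500
5 5/2 4303/5000
6 3 811/1000
DF(1.5y) is solved at step 3

step 1 [0.5y] bond c/2=19/800: DF=(321867/320000 − 19/800·(0))/(1+19/800) = 393/400 ≈ 0.982500
step 2 [1y] zero: DF = P = 9643/10000 ≈ 0.964300
step 3 [1.5y] bond c/2=9/400: DF=(202463/200000 − 9/400·(0.982500+0.964300))/(1+9/400) = 592/625 ≈ 0.947200
step 4 [2y] bond c/2=19/800: DF=(49403/50000 − 19/800·(0.982500+0.964300+0.947200))/(1+19/800) = 449/500 ≈ 0.898000
step 5 [2.5y] zero: DF = P = 4303/5000 ≈ 0.860600
step 6 [3y] zero: DF = P = 811/1000 ≈ 0.811000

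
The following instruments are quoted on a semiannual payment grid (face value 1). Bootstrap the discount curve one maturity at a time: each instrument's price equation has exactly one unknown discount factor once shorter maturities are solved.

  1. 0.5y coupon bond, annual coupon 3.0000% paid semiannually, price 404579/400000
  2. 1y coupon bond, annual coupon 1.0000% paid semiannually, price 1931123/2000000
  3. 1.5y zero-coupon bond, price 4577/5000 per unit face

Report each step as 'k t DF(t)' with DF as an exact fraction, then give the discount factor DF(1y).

1 1/2 1993/2000
2 1 4779/5000
3 3/2 4577/5000
DF(1y) = 4779/5000 ≈ 0.955800

step 1 [0.5y] bond c/2=3/200: DF=(404579/400000 − 3/200·(0))/(1+3/200) = 1993/2000 ≈ 0.996500
step 2 [1y] bond c/2=1/200: DF=(1931123/2000000 − 1/200·(0.996500))/(1+1/200) = 4779/5000 ≈ 0.955800
step 3 [1.5y] zero: DF = P = 4577/5000 ≈ 0.915400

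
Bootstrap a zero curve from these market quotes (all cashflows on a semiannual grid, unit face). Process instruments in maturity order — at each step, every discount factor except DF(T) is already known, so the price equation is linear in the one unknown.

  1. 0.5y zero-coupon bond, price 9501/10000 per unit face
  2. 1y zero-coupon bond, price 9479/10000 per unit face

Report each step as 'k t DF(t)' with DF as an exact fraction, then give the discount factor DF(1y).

step 1 [0.5y] zero: DF = P = 9501/10000 ≈ 0.950100
step 2 [1y] zero: DF = P = 9479/10000 ≈ 0.947900

1 1/2 9501/10000
2 1 9479/10000
DF(1y) = 9479/10000 ≈ 0.947900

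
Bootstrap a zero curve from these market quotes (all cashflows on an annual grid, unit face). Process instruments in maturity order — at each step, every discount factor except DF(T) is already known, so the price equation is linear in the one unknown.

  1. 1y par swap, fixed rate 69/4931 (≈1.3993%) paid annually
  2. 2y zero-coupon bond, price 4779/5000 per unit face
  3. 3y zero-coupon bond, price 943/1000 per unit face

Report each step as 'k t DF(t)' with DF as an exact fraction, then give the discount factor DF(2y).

1 1 4931/5000
2 2 4779/5000
3 3 943/1000
DF(2y) = 4779/5000 ≈ 0.955800

step 1 [1y] swap r/1=69/4931: DF=(1 − 69/4931·(0))/(1+69/4931) = 4931/5000 ≈ 0.986200
step 2 [2y] zero: DF = P = 4779/5000 ≈ 0.955800
step 3 [3y] zero: DF = P = 943/1000 ≈ 0.943000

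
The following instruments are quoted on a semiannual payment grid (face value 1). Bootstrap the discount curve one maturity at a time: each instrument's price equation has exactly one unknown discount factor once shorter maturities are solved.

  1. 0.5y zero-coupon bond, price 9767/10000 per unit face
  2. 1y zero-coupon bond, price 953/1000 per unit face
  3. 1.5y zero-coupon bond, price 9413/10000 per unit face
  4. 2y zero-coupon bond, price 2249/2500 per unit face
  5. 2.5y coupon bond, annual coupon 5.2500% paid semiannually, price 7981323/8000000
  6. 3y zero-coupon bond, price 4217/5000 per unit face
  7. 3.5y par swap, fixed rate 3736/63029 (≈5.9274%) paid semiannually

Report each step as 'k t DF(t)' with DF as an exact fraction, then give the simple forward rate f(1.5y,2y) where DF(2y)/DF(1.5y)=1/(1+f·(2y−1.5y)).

1 1/2 9767/10000
2 1 953/1000
3 3/2 9413/10000
4 2 2249/2500
5 5/2 8757/10000
6 3 4217/5000
7 7/2 2033/2500
f(1.5y,2y) = ((9413/10000)/(2249/2500) − 1)/(1/2) = 417/4498 ≈ 9.2708%

step 1 [0.5y] zero: DF = P = 9767/10000 ≈ 0.976700
step 2 [1y] zero: DF = P = 953/1000 ≈ 0.953000
step 3 [1.5y] zero: DF = P = 9413/10000 ≈ 0.941300
step 4 [2y] zero: DF = P = 2249/2500 ≈ 0.899600
step 5 [2.5y] bond c/2=21/800: DF=(7981323/8000000 − 21/800·(0.976700+0.953000+0.941300+0.899600))/(1+21/800) = 8757/10000 ≈ 0.875700
step 6 [3y] zero: DF = P = 4217/5000 ≈ 0.843400
step 7 [3.5y] swap r/2=1868/63029: DF=(1 − 1868/63029·(0.976700+0.953000+0.941300+0.899600+0.875700+0.843400))/(1+1868/63029) = 2033/2500 ≈ 0.813200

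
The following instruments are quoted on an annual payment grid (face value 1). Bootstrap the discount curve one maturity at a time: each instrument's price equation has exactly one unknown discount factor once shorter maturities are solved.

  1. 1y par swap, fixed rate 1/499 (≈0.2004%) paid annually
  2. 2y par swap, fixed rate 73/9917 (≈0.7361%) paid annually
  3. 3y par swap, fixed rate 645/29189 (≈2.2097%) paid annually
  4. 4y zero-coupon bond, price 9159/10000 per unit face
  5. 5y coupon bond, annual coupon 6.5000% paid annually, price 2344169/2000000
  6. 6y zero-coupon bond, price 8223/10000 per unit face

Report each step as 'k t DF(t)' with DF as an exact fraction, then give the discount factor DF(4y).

1 1 499/500
2 2 4927/5000
3 3 1871/2000
4 4 9159/10000
5 5 1733/2000
6 6 8223/10000
DF(4y) = 9159/10000 ≈ 0.915900

step 1 [1y] swap r/1=1/499: DF=(1 − 1/499·(0))/(1+1/499) = 499/500 ≈ 0.998000
step 2 [2y] swap r/1=73/9917: DF=(1 − 73/9917·(0.998000))/(1+73/9917) = 4927/5000 ≈ 0.985400
step 3 [3y] swap r/1=645/29189: DF=(1 − 645/29189·(0.998000+0.985400))/(1+645/29189) = 1871/2000 ≈ 0.935500
step 4 [4y] zero: DF = P = 9159/10000 ≈ 0.915900
step 5 [5y] bond c/1=13/200: DF=(2344169/2000000 − 13/200·(0.998000+0.985400+0.935500+0.915900))/(1+13/200) = 1733/2000 ≈ 0.866500
step 6 [6y] zero: DF = P = 8223/10000 ≈ 0.822300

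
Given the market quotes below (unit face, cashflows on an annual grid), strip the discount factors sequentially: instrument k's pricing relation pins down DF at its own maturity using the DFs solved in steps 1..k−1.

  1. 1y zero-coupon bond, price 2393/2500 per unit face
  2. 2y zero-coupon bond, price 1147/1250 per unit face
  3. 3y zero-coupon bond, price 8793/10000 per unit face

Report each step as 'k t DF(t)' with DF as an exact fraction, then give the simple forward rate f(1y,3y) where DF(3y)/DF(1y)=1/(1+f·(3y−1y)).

1 1 2393/2500
2 2 1147/1250
3 3 8793/10000
f(1y,3y) = ((2393/2500)/(8793/10000) − 1)/(2) = 779/17586 ≈ 4.4297%

step 1 [1y] zero: DF = P = 2393/2500 ≈ 0.957200
step 2 [2y] zero: DF = P = 1147/1250 ≈ 0.917600
step 3 [3y] zero: DF = P = 8793/10000 ≈ 0.879300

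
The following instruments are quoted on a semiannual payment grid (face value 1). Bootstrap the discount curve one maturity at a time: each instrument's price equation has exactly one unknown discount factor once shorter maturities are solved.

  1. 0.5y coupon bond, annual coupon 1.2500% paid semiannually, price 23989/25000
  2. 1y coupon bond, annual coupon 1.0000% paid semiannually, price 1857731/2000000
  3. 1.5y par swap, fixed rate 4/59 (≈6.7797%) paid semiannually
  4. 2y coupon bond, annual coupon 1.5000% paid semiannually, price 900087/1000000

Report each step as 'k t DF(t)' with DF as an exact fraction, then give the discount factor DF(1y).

step 1 [0.5y] bond c/2=1/160: DF=(23989/25000 − 1/160·(0))/(1+1/160) = 596/625 ≈ 0.953600
step 2 [1y] bond c/2=1/200: DF=(1857731/2000000 − 1/200·(0.953600))/(1+1/200) = 1839/2000 ≈ 0.919500
step 3 [1.5y] swap r/2=2/59: DF=(1 − 2/59·(0.953600+0.919500))/(1+2/59) = 4529/5000 ≈ 0.905800
step 4 [2y] bond c/2=3/400: DF=(900087/1000000 − 3/400·(0.953600+0.919500+0.905800))/(1+3/400) = 8727/10000 ≈ 0.872700

1 1/2 596/625
2 1 1839/2000
3 3/2 4529/5000
4 2 8727/10000
DF(1y) = 1839/2000 ≈ 0.919500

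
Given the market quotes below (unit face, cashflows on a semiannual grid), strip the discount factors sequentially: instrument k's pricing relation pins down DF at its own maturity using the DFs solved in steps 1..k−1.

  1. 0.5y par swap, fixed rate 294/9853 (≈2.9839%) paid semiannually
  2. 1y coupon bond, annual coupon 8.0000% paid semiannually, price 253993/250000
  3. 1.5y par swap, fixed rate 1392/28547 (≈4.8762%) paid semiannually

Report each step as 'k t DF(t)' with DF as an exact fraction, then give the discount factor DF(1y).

step 1 [0.5y] swap r/2=147/9853: DF=(1 − 147/9853·(0))/(1+147/9853) = 9853/10000 ≈ 0.985300
step 2 [1y] bond c/2=1/25: DF=(253993/250000 − 1/25·(0.985300))/(1+1/25) = 939/1000 ≈ 0.939000
step 3 [1.5y] swap r/2=696/28547: DF=(1 − 696/28547·(0.985300+0.939000))/(1+696/28547) = 1163/1250 ≈ 0.930400

1 1/2 9853/10000
2 1 939/1000
3 3/2 1163/1250
DF(1y) = 939/1000 ≈ 0.939000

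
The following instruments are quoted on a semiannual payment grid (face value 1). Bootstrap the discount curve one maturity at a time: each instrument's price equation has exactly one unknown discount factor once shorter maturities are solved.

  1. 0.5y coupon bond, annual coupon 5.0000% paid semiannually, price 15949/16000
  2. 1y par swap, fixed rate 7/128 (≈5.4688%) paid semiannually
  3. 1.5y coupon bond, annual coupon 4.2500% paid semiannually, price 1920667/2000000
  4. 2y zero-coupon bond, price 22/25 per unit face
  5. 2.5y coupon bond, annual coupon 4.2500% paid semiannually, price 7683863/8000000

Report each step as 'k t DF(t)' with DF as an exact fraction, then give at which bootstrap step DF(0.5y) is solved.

1 1/2 389/400
2 1 379/400
3 3/2 2251/2500
4 2 22/25
5 5/2 1727/2000
DF(0.5y) is solved at step 1

step 1 [0.5y] bond c/2=1/40: DF=(15949/16000 − 1/40·(0))/(1+1/40) = 389/400 ≈ 0.972500
step 2 [1y] swap r/2=7/256: DF=(1 − 7/256·(0.972500))/(1+7/256) = 379/400 ≈ 0.947500
step 3 [1.5y] bond c/2=17/800: DF=(1920667/2000000 − 17/800·(0.972500+0.947500))/(1+17/800) = 2251/2500 ≈ 0.900400
step 4 [2y] zero: DF = P = 22/25 ≈ 0.880000
step 5 [2.5y] bond c/2=17/800: DF=(7683863/8000000 − 17/800·(0.972500+0.947500+0.900400+0.880000))/(1+17/800) = 1727/2000 ≈ 0.863500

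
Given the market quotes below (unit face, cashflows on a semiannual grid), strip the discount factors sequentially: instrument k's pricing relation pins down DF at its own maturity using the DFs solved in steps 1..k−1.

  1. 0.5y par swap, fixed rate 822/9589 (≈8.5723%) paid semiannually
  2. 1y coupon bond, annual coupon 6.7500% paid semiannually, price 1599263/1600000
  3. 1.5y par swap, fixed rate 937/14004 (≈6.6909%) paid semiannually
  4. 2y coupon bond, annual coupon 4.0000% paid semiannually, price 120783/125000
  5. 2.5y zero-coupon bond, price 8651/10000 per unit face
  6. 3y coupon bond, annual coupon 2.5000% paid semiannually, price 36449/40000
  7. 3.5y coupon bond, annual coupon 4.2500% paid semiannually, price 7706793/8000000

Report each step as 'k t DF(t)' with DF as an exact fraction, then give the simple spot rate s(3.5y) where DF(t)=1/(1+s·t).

step 1 [0.5y] swap r/2=411/9589: DF=(1 − 411/9589·(0))/(1+411/9589) = 9589/10000 ≈ 0.958900
step 2 [1y] bond c/2=27/800: DF=(1599263/1600000 − 27/800·(0.958900))/(1+27/800) = 2339/2500 ≈ 0.935600
step 3 [1.5y] swap r/2=937/28008: DF=(1 − 937/28008·(0.958900+0.935600))/(1+937/28008) = 9063/10000 ≈ 0.906300
step 4 [2y] bond c/2=1/50: DF=(120783/125000 − 1/50·(0.958900+0.935600+0.906300))/(1+1/50) = 2231/2500 ≈ 0.892400
step 5 [2.5y] zero: DF = P = 8651/10000 ≈ 0.865100
step 6 [3y] bond c/2=1/80: DF=(36449/40000 − 1/80·(0.958900+0.935600+0.906300+0.892400+0.865100))/(1+1/80) = 8437/10000 ≈ 0.843700
step 7 [3.5y] bond c/2=17/800: DF=(7706793/8000000 − 17/800·(0.958900+0.935600+0.906300+0.892400+0.865100+0.843700))/(1+17/800) = 8309/10000 ≈ 0.830900

1 1/2 9589/10000
2 1 2339/2500
3 3/2 9063/10000
4 2 2231/2500
5 5/2 8651/10000
6 3 8437/10000
7 7/2 8309/10000
s(3.5y) = (1/(8309/10000) − 1)/(7/2) = 3382/58163 ≈ 5.8147%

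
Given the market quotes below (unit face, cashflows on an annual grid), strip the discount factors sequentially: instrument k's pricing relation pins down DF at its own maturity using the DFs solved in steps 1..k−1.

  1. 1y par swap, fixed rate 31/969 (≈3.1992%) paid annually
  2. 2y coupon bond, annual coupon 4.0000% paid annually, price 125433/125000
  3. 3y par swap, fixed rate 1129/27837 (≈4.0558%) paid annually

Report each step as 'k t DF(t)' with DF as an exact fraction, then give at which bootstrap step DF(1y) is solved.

step 1 [1y] swap r/1=31/969: DF=(1 − 31/969·(0))/(1+31/969) = 969/1000 ≈ 0.969000
step 2 [2y] bond c/1=1/25: DF=(125433/125000 − 1/25·(0.969000))/(1+1/25) = 2319/2500 ≈ 0.927600
step 3 [3y] swap r/1=1129/27837: DF=(1 − 1129/27837·(0.969000+0.927600))/(1+1129/27837) = 8871/10000 ≈ 0.887100

1 1 969/1000
2 2 2319/2500
3 3 8871/10000
DF(1y) is solved at step 1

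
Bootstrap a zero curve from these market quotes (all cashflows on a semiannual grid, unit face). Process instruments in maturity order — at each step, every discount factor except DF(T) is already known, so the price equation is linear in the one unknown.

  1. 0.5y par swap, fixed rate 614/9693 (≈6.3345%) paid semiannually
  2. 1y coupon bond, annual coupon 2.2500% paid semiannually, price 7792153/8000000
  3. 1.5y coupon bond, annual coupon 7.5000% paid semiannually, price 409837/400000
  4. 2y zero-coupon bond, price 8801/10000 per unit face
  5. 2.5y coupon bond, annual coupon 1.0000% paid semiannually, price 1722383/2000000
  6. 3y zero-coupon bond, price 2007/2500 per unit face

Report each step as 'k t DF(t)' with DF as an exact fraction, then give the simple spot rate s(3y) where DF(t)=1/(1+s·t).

step 1 [0.5y] swap r/2=307/9693: DF=(1 − 307/9693·(0))/(1+307/9693) = 9693/10000 ≈ 0.969300
step 2 [1y] bond c/2=9/800: DF=(7792153/8000000 − 9/800·(0.969300))/(1+9/800) = 2381/2500 ≈ 0.952400
step 3 [1.5y] bond c/2=3/80: DF=(409837/400000 − 3/80·(0.969300+0.952400))/(1+3/80) = 9181/10000 ≈ 0.918100
step 4 [2y] zero: DF = P = 8801/10000 ≈ 0.880100
step 5 [2.5y] bond c/2=1/200: DF=(1722383/2000000 − 1/200·(0.969300+0.952400+0.918100+0.880100))/(1+1/200) = 524/625 ≈ 0.838400
step 6 [3y] zero: DF = P = 2007/2500 ≈ 0.802800

1 1/2 9693/10000
2 1 2381/2500
3 3/2 9181/10000
4 2 8801/10000
5 5/2 524/625
6 3 2007/2500
s(3y) = (1/(2007/2500) − 1)/(3) = 493/6021 ≈ 8.1880%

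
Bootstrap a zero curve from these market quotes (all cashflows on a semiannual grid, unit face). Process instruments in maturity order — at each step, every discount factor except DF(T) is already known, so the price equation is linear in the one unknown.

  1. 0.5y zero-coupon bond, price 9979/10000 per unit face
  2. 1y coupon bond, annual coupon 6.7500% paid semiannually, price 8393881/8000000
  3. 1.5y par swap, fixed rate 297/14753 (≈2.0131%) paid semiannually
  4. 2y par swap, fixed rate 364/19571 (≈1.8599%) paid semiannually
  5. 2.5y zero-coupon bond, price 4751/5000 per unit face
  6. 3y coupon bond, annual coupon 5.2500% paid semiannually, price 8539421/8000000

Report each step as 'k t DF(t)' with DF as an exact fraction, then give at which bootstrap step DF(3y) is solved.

step 1 [0.5y] zero: DF = P = 9979/10000 ≈ 0.997900
step 2 [1y] bond c/2=27/800: DF=(8393881/8000000 − 27/800·(0.997900))/(1+27/800) = 614/625 ≈ 0.982400
step 3 [1.5y] swap r/2=297/29506: DF=(1 − 297/29506·(0.997900+0.982400))/(1+297/29506) = 9703/10000 ≈ 0.970300
step 4 [2y] swap r/2=182/19571: DF=(1 − 182/19571·(0.997900+0.982400+0.970300))/(1+182/19571) = 2409/2500 ≈ 0.963600
step 5 [2.5y] zero: DF = P = 4751/5000 ≈ 0.950200
step 6 [3y] bond c/2=21/800: DF=(8539421/8000000 − 21/800·(0.997900+0.982400+0.970300+0.963600+0.950200))/(1+21/800) = 9157/10000 ≈ 0.915700

1 1/2 9979/10000
2 1 614/625
3 3/2 9703/10000
4 2 2409/2500
5 5/2 4751/5000
6 3 9157/10000
DF(3y) is solved at step 6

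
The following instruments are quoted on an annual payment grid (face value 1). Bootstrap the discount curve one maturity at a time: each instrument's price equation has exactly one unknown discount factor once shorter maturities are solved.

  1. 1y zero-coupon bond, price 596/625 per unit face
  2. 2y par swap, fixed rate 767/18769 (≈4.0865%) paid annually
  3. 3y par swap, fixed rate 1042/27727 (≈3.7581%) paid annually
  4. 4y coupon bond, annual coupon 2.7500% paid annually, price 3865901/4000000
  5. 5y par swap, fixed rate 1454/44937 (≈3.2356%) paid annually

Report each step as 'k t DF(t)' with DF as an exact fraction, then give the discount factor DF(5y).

step 1 [1y] zero: DF = P = 596/625 ≈ 0.953600
step 2 [2y] swap r/1=767/18769: DF=(1 − 767/18769·(0.953600))/(1+767/18769) = 9233/10000 ≈ 0.923300
step 3 [3y] swap r/1=1042/27727: DF=(1 − 1042/27727·(0.953600+0.923300))/(1+1042/27727) = 4479/5000 ≈ 0.895800
step 4 [4y] bond c/1=11/400: DF=(3865901/4000000 − 11/400·(0.953600+0.923300+0.895800))/(1+11/400) = 1083/1250 ≈ 0.866400
step 5 [5y] swap r/1=1454/44937: DF=(1 − 1454/44937·(0.953600+0.923300+0.895800+0.866400))/(1+1454/44937) = 4273/5000 ≈ 0.854600

1 1 596/625
2 2 9233/10000
3 3 4479/5000
4 4 1083/1250
5 5 4273/5000
DF(5y) = 4273/5000 ≈ 0.854600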